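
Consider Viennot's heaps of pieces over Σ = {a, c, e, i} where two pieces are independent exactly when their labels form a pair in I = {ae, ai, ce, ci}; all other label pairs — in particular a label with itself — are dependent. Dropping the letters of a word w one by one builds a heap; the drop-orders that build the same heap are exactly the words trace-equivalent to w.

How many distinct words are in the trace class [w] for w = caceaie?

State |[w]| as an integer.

35

piece 0:c — minimal
piece 1:a rests on {0:c}
piece 2:c rests on {1:a}
piece 3:e — minimal
piece 4:a rests on {2:c}
piece 5:i rests on {3:e}
piece 6:e rests on {5:i}
minimal pieces: {0:c, 3:e}
ways to finish when only these pieces remain (= sum over removing one remaining piece with nothing left below it):
  1 left: {4}→1  {6}→1
  2 left: {2,4}→1  {4,6}→2  {5,6}→1
  3 left: {1,2,4}→1  {2,4,6}→3  {3,5,6}→1  {4,5,6}→3
  4 left: {0,1,2,4}→1  {1,2,4,6}→4  {2,4,5,6}→6  {3,4,5,6}→4
  5 left: {0,1,2,4,6}→5  {1,2,4,5,6}→10  {2,3,4,5,6}→10
  placing 0:c first → 20 extensions
  placing 3:e first → 15 extensions
total linear extensions = 35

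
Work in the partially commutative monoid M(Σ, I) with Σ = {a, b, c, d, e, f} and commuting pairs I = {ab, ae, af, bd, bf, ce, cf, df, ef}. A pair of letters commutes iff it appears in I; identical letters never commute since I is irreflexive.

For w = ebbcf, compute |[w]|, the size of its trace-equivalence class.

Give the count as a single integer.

piece 0:e — minimal
piece 1:b rests on {0:e}
piece 2:b rests on {1:b}
piece 3:c rests on {2:b}
piece 4:f — minimal
minimal pieces: {0:e, 4:f}
ways to finish when only these pieces remain (= sum over removing one remaining piece with nothing left below it):
  1 left: {3}→1  {4}→1
  2 left: {2,3}→1  {3,4}→2
  3 left: {1,2,3}→1  {2,3,4}→3
  placing 0:e first → 4 extensions
  placing 4:f first → 1 extensions
total linear extensions = 5

5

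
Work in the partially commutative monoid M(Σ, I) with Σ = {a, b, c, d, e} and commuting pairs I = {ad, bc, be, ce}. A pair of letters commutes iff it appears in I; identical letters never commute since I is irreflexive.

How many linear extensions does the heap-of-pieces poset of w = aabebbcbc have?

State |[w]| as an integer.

105

#0=a has no predecessor
#1=a depends on [0:a]
#2=b depends on [1:a]
#3=e depends on [1:a]
#4=b depends on [2:b]
#5=b depends on [4:b]
#6=c depends on [1:a]
#7=b depends on [5:b]
#8=c depends on [6:c]
sources: [0:a]
N(rest) = Σ N(rest − s) over sources s of rest; N(one piece) = 1:
  size 1 → [3]=1  [7]=1  [8]=1
  size 2 → [3,7]=2  [3,8]=2  [5,7]=1  [6,8]=1  [7,8]=2
  size 3 → [3,5,7]=3  [3,6,8]=3  [3,7,8]=6  [4,5,7]=1  [5,7,8]=3  [6,7,8]=3
  size 4 → [2,4,5,7]=1  [3,4,5,7]=4  [3,5,7,8]=12  [3,6,7,8]=12  [4,5,7,8]=4  [5,6,7,8]=6
  size 5 → [2,3,4,5,7]=5  [2,4,5,7,8]=5  [3,4,5,7,8]=20  [3,5,6,7,8]=30  [4,5,6,7,8]=10
  size 6 → [2,3,4,5,7,8]=30  [2,4,5,6,7,8]=15  [3,4,5,6,7,8]=60
  size 7 → [2,3,4,5,6,7,8]=105
  first=0(a) contributes 105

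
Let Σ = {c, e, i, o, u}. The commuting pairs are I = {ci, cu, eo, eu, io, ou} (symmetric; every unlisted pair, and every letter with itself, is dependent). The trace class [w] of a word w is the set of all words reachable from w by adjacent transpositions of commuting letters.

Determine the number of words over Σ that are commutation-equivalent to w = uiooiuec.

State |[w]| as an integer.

57

drop 0:u onto floor
drop 1:i onto {0:u}
drop 2:o onto floor
drop 3:o onto {2:o}
drop 4:i onto {1:i}
drop 5:u onto {4:i}
drop 6:e onto {4:i}
drop 7:c onto {3:o, 6:e}
ground layer = {0:u, 2:o}
drop-orders for the pieces not yet dropped (sum over which currently-grounded one goes next):
  1 to go: {5} 1  {7} 1
  2 to go: {3,7} 1  {5,7} 2  {6,7} 1
  3 to go: {2,3,7} 1  {3,5,7} 3  {3,6,7} 2  {5,6,7} 3
  4 to go: {2,3,5,7} 4  {2,3,6,7} 3  {3,5,6,7} 8  {4,5,6,7} 3
  5 to go: {1,4,5,6,7} 3  {2,3,5,6,7} 15  {3,4,5,6,7} 11
  6 to go: {0,1,4,5,6,7} 3  {1,3,4,5,6,7} 14  {2,3,4,5,6,7} 26
  if 0:u drops first: 40 orders
  if 2:o drops first: 17 orders
heap linearizations: 57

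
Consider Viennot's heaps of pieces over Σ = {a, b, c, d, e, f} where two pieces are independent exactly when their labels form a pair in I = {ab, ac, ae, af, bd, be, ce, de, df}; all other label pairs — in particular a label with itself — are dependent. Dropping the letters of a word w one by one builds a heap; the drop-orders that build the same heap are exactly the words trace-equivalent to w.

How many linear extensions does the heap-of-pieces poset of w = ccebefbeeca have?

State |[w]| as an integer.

660

piece 0:c — minimal
piece 1:c rests on {0:c}
piece 2:e — minimal
piece 3:b rests on {1:c}
piece 4:e rests on {2:e}
piece 5:f rests on {3:b, 4:e}
piece 6:b rests on {5:f}
piece 7:e rests on {5:f}
piece 8:e rests on {7:e}
piece 9:c rests on {6:b}
piece 10:a — minimal
minimal pieces: {0:c, 2:e, 10:a}
ways to finish when only these pieces remain (= sum over removing one remaining piece with nothing left below it):
  1 left: {8}→1  {9}→1  {10}→1
  2 left: {6,9}→1  {7,8}→1  {8,9}→2  {8,10}→2  {9,10}→2
  3 left: {6,8,9}→3  {6,9,10}→3  {7,8,9}→3  {7,8,10}→3  {8,9,10}→6
  4 left: {6,7,8,9}→6  {6,8,9,10}→12  {7,8,9,10}→12
  5 left: {5,6,7,8,9}→6  {6,7,8,9,10}→30
  6 left: {3,5,6,7,8,9}→6  {4,5,6,7,8,9}→6  {5,6,7,8,9,10}→36
  7 left: {1,3,5,6,7,8,9}→6  {2,4,5,6,7,8,9}→6  {3,4,5,6,7,8,9}→12  {3,5,6,7,8,9,10}→42  {4,5,6,7,8,9,10}→42
  8 left: {0,1,3,5,6,7,8,9}→6  {1,3,4,5,6,7,8,9}→18  {1,3,5,6,7,8,9,10}→48  {2,3,4,5,6,7,8,9}→18  {2,4,5,6,7,8,9,10}→48  {3,4,5,6,7,8,9,10}→96
  9 left: {0,1,3,4,5,6,7,8,9}→24  {0,1,3,5,6,7,8,9,10}→54  {1,2,3,4,5,6,7,8,9}→36  {1,3,4,5,6,7,8,9,10}→162  {2,3,4,5,6,7,8,9,10}→162
  placing 0:c first → 360 extensions
  placing 2:e first → 240 extensions
  placing 10:a first → 60 extensions
total linear extensions = 660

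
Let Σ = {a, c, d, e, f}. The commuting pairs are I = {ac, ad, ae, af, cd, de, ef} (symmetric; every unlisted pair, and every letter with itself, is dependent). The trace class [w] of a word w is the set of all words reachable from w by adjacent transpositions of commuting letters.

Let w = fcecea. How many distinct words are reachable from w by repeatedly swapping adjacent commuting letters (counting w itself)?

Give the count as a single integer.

6

#0=f has no predecessor
#1=c depends on [0:f]
#2=e depends on [1:c]
#3=c depends on [2:e]
#4=e depends on [3:c]
#5=a has no predecessor
sources: [0:f, 5:a]
N(rest) = Σ N(rest − s) over sources s of rest; N(one piece) = 1:
  size 1 → [4]=1  [5]=1
  size 2 → [3,4]=1  [4,5]=2
  size 3 → [2,3,4]=1  [3,4,5]=3
  size 4 → [1,2,3,4]=1  [2,3,4,5]=4
  first=0(f) contributes 5
  first=5(a) contributes 1
|[w]| = 6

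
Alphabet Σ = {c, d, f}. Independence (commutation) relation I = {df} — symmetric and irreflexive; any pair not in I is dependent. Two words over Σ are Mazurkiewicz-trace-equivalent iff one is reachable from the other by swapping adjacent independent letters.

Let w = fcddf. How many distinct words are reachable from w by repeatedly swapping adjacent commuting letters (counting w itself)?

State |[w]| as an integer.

0(f) covers ∅
1(c) covers 0:f
2(d) covers 1:c
3(d) covers 2:d
4(f) covers 1:c
floor of heap: 0:f
completions by unplaced set U, small U first (add the entries for U minus each lowest piece of U):
  |U|=1: {3}:1  {4}:1
  |U|=2: {2,3}:1  {3,4}:2
  |U|=3: {2,3,4}:3
  start at 0(f): 3

3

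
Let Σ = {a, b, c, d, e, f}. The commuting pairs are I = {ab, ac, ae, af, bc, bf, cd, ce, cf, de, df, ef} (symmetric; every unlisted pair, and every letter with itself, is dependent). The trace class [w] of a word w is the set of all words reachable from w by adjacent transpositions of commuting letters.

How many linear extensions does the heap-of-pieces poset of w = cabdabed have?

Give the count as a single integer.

80

0(c) covers ∅
1(a) covers ∅
2(b) covers ∅
3(d) covers 1:a, 2:b
4(a) covers 3:d
5(b) covers 3:d
6(e) covers 5:b
7(d) covers 4:a, 5:b
floor of heap: 0:c, 1:a, 2:b
completions by unplaced set U, small U first (add the entries for U minus each lowest piece of U):
  |U|=1: {0}:1  {6}:1  {7}:1
  |U|=2: {0,6}:2  {0,7}:2  {4,7}:1  {6,7}:2
  |U|=3: {0,4,7}:3  {0,6,7}:6  {4,6,7}:3  {5,6,7}:2
  |U|=4: {0,4,6,7}:12  {0,5,6,7}:8  {4,5,6,7}:5
  |U|=5: {0,4,5,6,7}:25  {3,4,5,6,7}:5
  |U|=6: {0,3,4,5,6,7}:30  {1,3,4,5,6,7}:5  {2,3,4,5,6,7}:5
  start at 0(c): 10
  start at 1(a): 35
  start at 2(b): 35
sum over floor = 80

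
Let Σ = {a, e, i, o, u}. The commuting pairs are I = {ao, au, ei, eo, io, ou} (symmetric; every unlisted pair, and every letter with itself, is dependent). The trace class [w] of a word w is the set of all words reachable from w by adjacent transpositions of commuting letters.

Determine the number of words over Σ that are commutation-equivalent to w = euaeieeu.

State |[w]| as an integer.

piece 0:e — minimal
piece 1:u rests on {0:e}
piece 2:a rests on {0:e}
piece 3:e rests on {1:u, 2:a}
piece 4:i rests on {1:u, 2:a}
piece 5:e rests on {3:e}
piece 6:e rests on {5:e}
piece 7:u rests on {4:i, 6:e}
minimal pieces: {0:e}
ways to finish when only these pieces remain (= sum over removing one remaining piece with nothing left below it):
  1 left: {7}→1
  2 left: {4,7}→1  {6,7}→1
  3 left: {4,6,7}→2  {5,6,7}→1
  4 left: {3,5,6,7}→1  {4,5,6,7}→3
  5 left: {3,4,5,6,7}→4
  6 left: {1,3,4,5,6,7}→4  {2,3,4,5,6,7}→4
  placing 0:e first → 8 extensions

8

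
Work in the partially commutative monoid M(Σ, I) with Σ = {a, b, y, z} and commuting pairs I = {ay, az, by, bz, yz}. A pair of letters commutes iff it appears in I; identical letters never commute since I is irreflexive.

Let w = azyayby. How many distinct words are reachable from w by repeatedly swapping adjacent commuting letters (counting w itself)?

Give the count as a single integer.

0(a) covers ∅
1(z) covers ∅
2(y) covers ∅
3(a) covers 0:a
4(y) covers 2:y
5(b) covers 3:a
6(y) covers 4:y
floor of heap: 0:a, 1:z, 2:y
completions by unplaced set U, small U first (add the entries for U minus each lowest piece of U):
  |U|=1: {1}:1  {5}:1  {6}:1
  |U|=2: {1,5}:2  {1,6}:2  {3,5}:1  {4,6}:1  {5,6}:2
  |U|=3: {0,3,5}:1  {1,3,5}:3  {1,4,6}:3  {1,5,6}:6  {2,4,6}:1  {3,5,6}:3  {4,5,6}:3
  |U|=4: {0,1,3,5}:4  {0,3,5,6}:4  {1,2,4,6}:4  {1,3,5,6}:12  {1,4,5,6}:12  {2,4,5,6}:4  {3,4,5,6}:6
  |U|=5: {0,1,3,5,6}:20  {0,3,4,5,6}:10  {1,2,4,5,6}:20  {1,3,4,5,6}:30  {2,3,4,5,6}:10
  start at 0(a): 60
  start at 1(z): 20
  start at 2(y): 60
sum over floor = 140

140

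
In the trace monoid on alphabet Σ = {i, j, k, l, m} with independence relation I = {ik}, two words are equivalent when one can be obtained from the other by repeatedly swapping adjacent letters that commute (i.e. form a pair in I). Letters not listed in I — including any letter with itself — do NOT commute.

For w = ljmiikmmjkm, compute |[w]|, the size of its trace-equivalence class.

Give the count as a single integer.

3

drop 0:l onto floor
drop 1:j onto {0:l}
drop 2:m onto {1:j}
drop 3:i onto {2:m}
drop 4:i onto {3:i}
drop 5:k onto {2:m}
drop 6:m onto {4:i, 5:k}
drop 7:m onto {6:m}
drop 8:j onto {7:m}
drop 9:k onto {8:j}
drop 10:m onto {9:k}
ground layer = {0:l}
drop-orders for the pieces not yet dropped (sum over which currently-grounded one goes next):
  1 to go: {10} 1
  2 to go: {9,10} 1
  3 to go: {8,9,10} 1
  4 to go: {7,8,9,10} 1
  5 to go: {6,7,8,9,10} 1
  6 to go: {4,6,7,8,9,10} 1  {5,6,7,8,9,10} 1
  7 to go: {3,4,6,7,8,9,10} 1  {4,5,6,7,8,9,10} 2
  8 to go: {3,4,5,6,7,8,9,10} 3
  9 to go: {2,3,4,5,6,7,8,9,10} 3
  if 0:l drops first: 3 orders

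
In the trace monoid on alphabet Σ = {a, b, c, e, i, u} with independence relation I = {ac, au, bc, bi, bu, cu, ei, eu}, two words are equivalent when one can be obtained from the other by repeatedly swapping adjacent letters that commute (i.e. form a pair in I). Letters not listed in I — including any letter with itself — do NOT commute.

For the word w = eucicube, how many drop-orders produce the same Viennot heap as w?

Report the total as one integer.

48

0(e) covers ∅
1(u) covers ∅
2(c) covers 0:e
3(i) covers 1:u, 2:c
4(c) covers 3:i
5(u) covers 3:i
6(b) covers 0:e
7(e) covers 4:c, 6:b
floor of heap: 0:e, 1:u
completions by unplaced set U, small U first (add the entries for U minus each lowest piece of U):
  |U|=1: {5}:1  {7}:1
  |U|=2: {4,7}:1  {5,7}:2  {6,7}:1
  |U|=3: {4,5,7}:3  {4,6,7}:2  {5,6,7}:3
  |U|=4: {3,4,5,7}:3  {4,5,6,7}:8
  |U|=5: {1,3,4,5,7}:3  {2,3,4,5,7}:3  {3,4,5,6,7}:11
  |U|=6: {1,2,3,4,5,7}:6  {1,3,4,5,6,7}:14  {2,3,4,5,6,7}:14
  start at 0(e): 34
  start at 1(u): 14
sum over floor = 48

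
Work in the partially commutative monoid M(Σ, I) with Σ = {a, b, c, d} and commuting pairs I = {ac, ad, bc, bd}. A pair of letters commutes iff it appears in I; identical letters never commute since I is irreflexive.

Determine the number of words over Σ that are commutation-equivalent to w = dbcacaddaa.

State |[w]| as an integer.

252

0(d) covers ∅
1(b) covers ∅
2(c) covers 0:d
3(a) covers 1:b
4(c) covers 2:c
5(a) covers 3:a
6(d) covers 4:c
7(d) covers 6:d
8(a) covers 5:a
9(a) covers 8:a
floor of heap: 0:d, 1:b
completions by unplaced set U, small U first (add the entries for U minus each lowest piece of U):
  |U|=1: {7}:1  {9}:1
  |U|=2: {6,7}:1  {7,9}:2  {8,9}:1
  |U|=3: {4,6,7}:1  {5,8,9}:1  {6,7,9}:3  {7,8,9}:3
  |U|=4: {2,4,6,7}:1  {3,5,8,9}:1  {4,6,7,9}:4  {5,7,8,9}:4  {6,7,8,9}:6
  |U|=5: {0,2,4,6,7}:1  {1,3,5,8,9}:1  {2,4,6,7,9}:5  {3,5,7,8,9}:5  {4,6,7,8,9}:10  {5,6,7,8,9}:10
  |U|=6: {0,2,4,6,7,9}:6  {1,3,5,7,8,9}:6  {2,4,6,7,8,9}:15  {3,5,6,7,8,9}:15  {4,5,6,7,8,9}:20
  |U|=7: {0,2,4,6,7,8,9}:21  {1,3,5,6,7,8,9}:21  {2,4,5,6,7,8,9}:35  {3,4,5,6,7,8,9}:35
  |U|=8: {0,2,4,5,6,7,8,9}:56  {1,3,4,5,6,7,8,9}:56  {2,3,4,5,6,7,8,9}:70
  start at 0(d): 126
  start at 1(b): 126
sum over floor = 252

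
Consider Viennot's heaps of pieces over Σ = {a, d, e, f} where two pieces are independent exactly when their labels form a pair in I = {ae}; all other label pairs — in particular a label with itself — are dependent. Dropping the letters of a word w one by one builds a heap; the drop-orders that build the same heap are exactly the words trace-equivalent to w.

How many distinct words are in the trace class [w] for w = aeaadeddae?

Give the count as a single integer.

8

piece 0:a — minimal
piece 1:e — minimal
piece 2:a rests on {0:a}
piece 3:a rests on {2:a}
piece 4:d rests on {1:e, 3:a}
piece 5:e rests on {4:d}
piece 6:d rests on {5:e}
piece 7:d rests on {6:d}
piece 8:a rests on {7:d}
piece 9:e rests on {7:d}
minimal pieces: {0:a, 1:e}
ways to finish when only these pieces remain (= sum over removing one remaining piece with nothing left below it):
  1 left: {8}→1  {9}→1
  2 left: {8,9}→2
  3 left: {7,8,9}→2
  4 left: {6,7,8,9}→2
  5 left: {5,6,7,8,9}→2
  6 left: {4,5,6,7,8,9}→2
  7 left: {1,4,5,6,7,8,9}→2  {3,4,5,6,7,8,9}→2
  8 left: {1,3,4,5,6,7,8,9}→4  {2,3,4,5,6,7,8,9}→2
  placing 0:a first → 6 extensions
  placing 1:e first → 2 extensions
total linear extensions = 8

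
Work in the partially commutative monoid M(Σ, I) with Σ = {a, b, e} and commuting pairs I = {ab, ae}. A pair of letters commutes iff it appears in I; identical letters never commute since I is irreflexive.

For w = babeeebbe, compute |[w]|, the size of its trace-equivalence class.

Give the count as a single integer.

drop 0:b onto floor
drop 1:a onto floor
drop 2:b onto {0:b}
drop 3:e onto {2:b}
drop 4:e onto {3:e}
drop 5:e onto {4:e}
drop 6:b onto {5:e}
drop 7:b onto {6:b}
drop 8:e onto {7:b}
ground layer = {0:b, 1:a}
drop-orders for the pieces not yet dropped (sum over which currently-grounded one goes next):
  1 to go: {1} 1  {8} 1
  2 to go: {1,8} 2  {7,8} 1
  3 to go: {1,7,8} 3  {6,7,8} 1
  4 to go: {1,6,7,8} 4  {5,6,7,8} 1
  5 to go: {1,5,6,7,8} 5  {4,5,6,7,8} 1
  6 to go: {1,4,5,6,7,8} 6  {3,4,5,6,7,8} 1
  7 to go: {1,3,4,5,6,7,8} 7  {2,3,4,5,6,7,8} 1
  if 0:b drops first: 8 orders
  if 1:a drops first: 1 orders
heap linearizations: 9

9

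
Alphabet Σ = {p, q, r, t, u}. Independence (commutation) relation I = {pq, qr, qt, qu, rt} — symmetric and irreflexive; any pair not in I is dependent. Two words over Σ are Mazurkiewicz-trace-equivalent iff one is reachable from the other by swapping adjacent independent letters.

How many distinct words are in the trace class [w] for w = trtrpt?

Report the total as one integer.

piece 0:t — minimal
piece 1:r — minimal
piece 2:t rests on {0:t}
piece 3:r rests on {1:r}
piece 4:p rests on {2:t, 3:r}
piece 5:t rests on {4:p}
minimal pieces: {0:t, 1:r}
ways to finish when only these pieces remain (= sum over removing one remaining piece with nothing left below it):
  1 left: {5}→1
  2 left: {4,5}→1
  3 left: {2,4,5}→1  {3,4,5}→1
  4 left: {0,2,4,5}→1  {1,3,4,5}→1  {2,3,4,5}→2
  placing 0:t first → 3 extensions
  placing 1:r first → 3 extensions
total linear extensions = 6

6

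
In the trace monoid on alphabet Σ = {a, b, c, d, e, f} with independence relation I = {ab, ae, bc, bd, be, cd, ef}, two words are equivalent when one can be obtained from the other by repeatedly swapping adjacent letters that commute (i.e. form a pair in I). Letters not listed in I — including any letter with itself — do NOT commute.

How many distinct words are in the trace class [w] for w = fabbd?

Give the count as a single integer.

6

0(f) covers ∅
1(a) covers 0:f
2(b) covers 0:f
3(b) covers 2:b
4(d) covers 1:a
floor of heap: 0:f
completions by unplaced set U, small U first (add the entries for U minus each lowest piece of U):
  |U|=1: {3}:1  {4}:1
  |U|=2: {1,4}:1  {2,3}:1  {3,4}:2
  |U|=3: {1,3,4}:3  {2,3,4}:3
  start at 0(f): 6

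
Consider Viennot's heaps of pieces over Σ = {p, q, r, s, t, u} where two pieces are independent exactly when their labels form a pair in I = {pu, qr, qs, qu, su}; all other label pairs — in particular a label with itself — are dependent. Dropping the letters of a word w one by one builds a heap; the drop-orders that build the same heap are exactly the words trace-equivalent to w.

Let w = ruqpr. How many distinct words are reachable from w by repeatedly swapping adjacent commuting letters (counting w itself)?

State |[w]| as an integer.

5

drop 0:r onto floor
drop 1:u onto {0:r}
drop 2:q onto floor
drop 3:p onto {0:r, 2:q}
drop 4:r onto {1:u, 3:p}
ground layer = {0:r, 2:q}
drop-orders for the pieces not yet dropped (sum over which currently-grounded one goes next):
  1 to go: {4} 1
  2 to go: {1,4} 1  {3,4} 1
  3 to go: {1,3,4} 2  {2,3,4} 1
  if 0:r drops first: 3 orders
  if 2:q drops first: 2 orders
heap linearizations: 5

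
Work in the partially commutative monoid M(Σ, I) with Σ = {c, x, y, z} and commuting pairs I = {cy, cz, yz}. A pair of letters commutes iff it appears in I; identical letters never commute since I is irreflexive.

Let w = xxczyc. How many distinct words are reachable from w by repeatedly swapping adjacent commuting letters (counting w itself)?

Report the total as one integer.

12

0(x) covers ∅
1(x) covers 0:x
2(c) covers 1:x
3(z) covers 1:x
4(y) covers 1:x
5(c) covers 2:c
floor of heap: 0:x
completions by unplaced set U, small U first (add the entries for U minus each lowest piece of U):
  |U|=1: {3}:1  {4}:1  {5}:1
  |U|=2: {2,5}:1  {3,4}:2  {3,5}:2  {4,5}:2
  |U|=3: {2,3,5}:3  {2,4,5}:3  {3,4,5}:6
  |U|=4: {2,3,4,5}:12
  start at 0(x): 12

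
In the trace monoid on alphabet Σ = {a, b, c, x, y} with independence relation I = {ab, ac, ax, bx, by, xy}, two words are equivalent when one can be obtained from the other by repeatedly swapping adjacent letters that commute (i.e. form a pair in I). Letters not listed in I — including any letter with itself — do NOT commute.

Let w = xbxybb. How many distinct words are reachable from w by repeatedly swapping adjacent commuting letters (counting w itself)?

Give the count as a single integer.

#0=x has no predecessor
#1=b has no predecessor
#2=x depends on [0:x]
#3=y has no predecessor
#4=b depends on [1:b]
#5=b depends on [4:b]
sources: [0:x, 1:b, 3:y]
N(rest) = Σ N(rest − s) over sources s of rest; N(one piece) = 1:
  size 1 → [2]=1  [3]=1  [5]=1
  size 2 → [0,2]=1  [2,3]=2  [2,5]=2  [3,5]=2  [4,5]=1
  size 3 → [0,2,3]=3  [0,2,5]=3  [1,4,5]=1  [2,3,5]=6  [2,4,5]=3  [3,4,5]=3
  size 4 → [0,2,3,5]=12  [0,2,4,5]=6  [1,2,4,5]=4  [1,3,4,5]=4  [2,3,4,5]=12
  first=0(x) contributes 20
  first=1(b) contributes 30
  first=3(y) contributes 10
|[w]| = 60

60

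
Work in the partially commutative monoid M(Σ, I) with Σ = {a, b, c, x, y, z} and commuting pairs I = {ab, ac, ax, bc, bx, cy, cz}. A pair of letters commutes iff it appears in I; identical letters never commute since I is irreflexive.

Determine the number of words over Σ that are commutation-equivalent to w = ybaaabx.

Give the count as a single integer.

#0=y has no predecessor
#1=b depends on [0:y]
#2=a depends on [0:y]
#3=a depends on [2:a]
#4=a depends on [3:a]
#5=b depends on [1:b]
#6=x depends on [0:y]
sources: [0:y]
N(rest) = Σ N(rest − s) over sources s of rest; N(one piece) = 1:
  size 1 → [4]=1  [5]=1  [6]=1
  size 2 → [1,5]=1  [3,4]=1  [4,5]=2  [4,6]=2  [5,6]=2
  size 3 → [1,4,5]=3  [1,5,6]=3  [2,3,4]=1  [3,4,5]=3  [3,4,6]=3  [4,5,6]=6
  size 4 → [1,3,4,5]=6  [1,4,5,6]=12  [2,3,4,5]=4  [2,3,4,6]=4  [3,4,5,6]=12
  size 5 → [1,2,3,4,5]=10  [1,3,4,5,6]=30  [2,3,4,5,6]=20
  first=0(y) contributes 60

60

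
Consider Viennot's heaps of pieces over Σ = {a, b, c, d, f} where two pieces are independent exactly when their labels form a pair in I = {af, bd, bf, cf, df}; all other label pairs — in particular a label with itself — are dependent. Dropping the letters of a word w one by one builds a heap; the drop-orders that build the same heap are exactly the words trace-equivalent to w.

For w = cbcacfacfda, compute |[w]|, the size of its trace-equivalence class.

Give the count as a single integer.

#0=c has no predecessor
#1=b depends on [0:c]
#2=c depends on [1:b]
#3=a depends on [2:c]
#4=c depends on [3:a]
#5=f has no predecessor
#6=a depends on [4:c]
#7=c depends on [6:a]
#8=f depends on [5:f]
#9=d depends on [7:c]
#10=a depends on [9:d]
sources: [0:c, 5:f]
N(rest) = Σ N(rest − s) over sources s of rest; N(one piece) = 1:
  size 1 → [8]=1  [10]=1
  size 2 → [5,8]=1  [8,10]=2  [9,10]=1
  size 3 → [5,8,10]=3  [7,9,10]=1  [8,9,10]=3
  size 4 → [5,8,9,10]=6  [6,7,9,10]=1  [7,8,9,10]=4
  size 5 → [4,6,7,9,10]=1  [5,7,8,9,10]=10  [6,7,8,9,10]=5
  size 6 → [3,4,6,7,9,10]=1  [4,6,7,8,9,10]=6  [5,6,7,8,9,10]=15
  size 7 → [2,3,4,6,7,9,10]=1  [3,4,6,7,8,9,10]=7  [4,5,6,7,8,9,10]=21
  size 8 → [1,2,3,4,6,7,9,10]=1  [2,3,4,6,7,8,9,10]=8  [3,4,5,6,7,8,9,10]=28
  size 9 → [0,1,2,3,4,6,7,9,10]=1  [1,2,3,4,6,7,8,9,10]=9  [2,3,4,5,6,7,8,9,10]=36
  first=0(c) contributes 45
  first=5(f) contributes 10
|[w]| = 55

55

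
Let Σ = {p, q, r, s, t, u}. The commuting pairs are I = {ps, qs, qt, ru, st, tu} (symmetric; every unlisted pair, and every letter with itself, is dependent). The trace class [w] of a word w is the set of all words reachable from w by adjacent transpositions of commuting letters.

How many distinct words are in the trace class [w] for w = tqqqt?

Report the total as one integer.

10

drop 0:t onto floor
drop 1:q onto floor
drop 2:q onto {1:q}
drop 3:q onto {2:q}
drop 4:t onto {0:t}
ground layer = {0:t, 1:q}
drop-orders for the pieces not yet dropped (sum over which currently-grounded one goes next):
  1 to go: {3} 1  {4} 1
  2 to go: {0,4} 1  {2,3} 1  {3,4} 2
  3 to go: {0,3,4} 3  {1,2,3} 1  {2,3,4} 3
  if 0:t drops first: 4 orders
  if 1:q drops first: 6 orders
heap linearizations: 10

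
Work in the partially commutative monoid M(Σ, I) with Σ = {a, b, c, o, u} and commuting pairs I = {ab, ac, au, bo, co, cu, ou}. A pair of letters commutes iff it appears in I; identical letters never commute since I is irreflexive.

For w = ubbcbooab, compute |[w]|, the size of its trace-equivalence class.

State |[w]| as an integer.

#0=u has no predecessor
#1=b depends on [0:u]
#2=b depends on [1:b]
#3=c depends on [2:b]
#4=b depends on [3:c]
#5=o has no predecessor
#6=o depends on [5:o]
#7=a depends on [6:o]
#8=b depends on [4:b]
sources: [0:u, 5:o]
N(rest) = Σ N(rest − s) over sources s of rest; N(one piece) = 1:
  size 1 → [7]=1  [8]=1
  size 2 → [4,8]=1  [6,7]=1  [7,8]=2
  size 3 → [3,4,8]=1  [4,7,8]=3  [5,6,7]=1  [6,7,8]=3
  size 4 → [2,3,4,8]=1  [3,4,7,8]=4  [4,6,7,8]=6  [5,6,7,8]=4
  size 5 → [1,2,3,4,8]=1  [2,3,4,7,8]=5  [3,4,6,7,8]=10  [4,5,6,7,8]=10
  size 6 → [0,1,2,3,4,8]=1  [1,2,3,4,7,8]=6  [2,3,4,6,7,8]=15  [3,4,5,6,7,8]=20
  size 7 → [0,1,2,3,4,7,8]=7  [1,2,3,4,6,7,8]=21  [2,3,4,5,6,7,8]=35
  first=0(u) contributes 56
  first=5(o) contributes 28
|[w]| = 84

84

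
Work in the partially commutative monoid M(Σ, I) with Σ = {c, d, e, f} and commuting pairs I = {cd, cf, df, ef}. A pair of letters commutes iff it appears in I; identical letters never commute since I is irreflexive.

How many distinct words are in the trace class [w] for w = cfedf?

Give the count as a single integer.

10

0(c) covers ∅
1(f) covers ∅
2(e) covers 0:c
3(d) covers 2:e
4(f) covers 1:f
floor of heap: 0:c, 1:f
completions by unplaced set U, small U first (add the entries for U minus each lowest piece of U):
  |U|=1: {3}:1  {4}:1
  |U|=2: {1,4}:1  {2,3}:1  {3,4}:2
  |U|=3: {0,2,3}:1  {1,3,4}:3  {2,3,4}:3
  start at 0(c): 6
  start at 1(f): 4
sum over floor = 10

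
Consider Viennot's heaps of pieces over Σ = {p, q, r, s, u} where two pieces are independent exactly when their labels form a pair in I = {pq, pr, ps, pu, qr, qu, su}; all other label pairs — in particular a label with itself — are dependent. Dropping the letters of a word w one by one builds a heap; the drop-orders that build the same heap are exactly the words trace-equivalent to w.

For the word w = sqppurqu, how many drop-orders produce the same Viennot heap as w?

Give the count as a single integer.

448

#0=s has no predecessor
#1=q depends on [0:s]
#2=p has no predecessor
#3=p depends on [2:p]
#4=u has no predecessor
#5=r depends on [0:s, 4:u]
#6=q depends on [1:q]
#7=u depends on [5:r]
sources: [0:s, 2:p, 4:u]
N(rest) = Σ N(rest − s) over sources s of rest; N(one piece) = 1:
  size 1 → [3]=1  [6]=1  [7]=1
  size 2 → [1,6]=1  [2,3]=1  [3,6]=2  [3,7]=2  [5,7]=1  [6,7]=2
  size 3 → [1,3,6]=3  [1,6,7]=3  [2,3,6]=3  [2,3,7]=3  [3,5,7]=3  [3,6,7]=6  [4,5,7]=1  [5,6,7]=3
  size 4 → [1,2,3,6]=6  [1,3,6,7]=12  [1,5,6,7]=6  [2,3,5,7]=6  [2,3,6,7]=12  [3,4,5,7]=4  [3,5,6,7]=12  [4,5,6,7]=4
  size 5 → [0,1,5,6,7]=6  [1,2,3,6,7]=30  [1,3,5,6,7]=30  [1,4,5,6,7]=10  [2,3,4,5,7]=10  [2,3,5,6,7]=30  [3,4,5,6,7]=20
  size 6 → [0,1,3,5,6,7]=36  [0,1,4,5,6,7]=16  [1,2,3,5,6,7]=90  [1,3,4,5,6,7]=60  [2,3,4,5,6,7]=60
  first=0(s) contributes 210
  first=2(p) contributes 112
  first=4(u) contributes 126
|[w]| = 448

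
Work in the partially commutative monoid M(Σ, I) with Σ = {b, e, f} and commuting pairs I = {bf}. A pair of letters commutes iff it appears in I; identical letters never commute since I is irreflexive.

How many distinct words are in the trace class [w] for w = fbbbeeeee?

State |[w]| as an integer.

4

0(f) covers ∅
1(b) covers ∅
2(b) covers 1:b
3(b) covers 2:b
4(e) covers 0:f, 3:b
5(e) covers 4:e
6(e) covers 5:e
7(e) covers 6:e
8(e) covers 7:e
floor of heap: 0:f, 1:b
completions by unplaced set U, small U first (add the entries for U minus each lowest piece of U):
  |U|=1: {8}:1
  |U|=2: {7,8}:1
  |U|=3: {6,7,8}:1
  |U|=4: {5,6,7,8}:1
  |U|=5: {4,5,6,7,8}:1
  |U|=6: {0,4,5,6,7,8}:1  {3,4,5,6,7,8}:1
  |U|=7: {0,3,4,5,6,7,8}:2  {2,3,4,5,6,7,8}:1
  start at 0(f): 1
  start at 1(b): 3
sum over floor = 4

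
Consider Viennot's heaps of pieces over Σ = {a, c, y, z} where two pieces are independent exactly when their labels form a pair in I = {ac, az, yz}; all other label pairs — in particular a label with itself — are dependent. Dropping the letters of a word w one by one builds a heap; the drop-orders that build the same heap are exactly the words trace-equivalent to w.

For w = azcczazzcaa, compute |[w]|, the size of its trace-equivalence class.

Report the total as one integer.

0(a) covers ∅
1(z) covers ∅
2(c) covers 1:z
3(c) covers 2:c
4(z) covers 3:c
5(a) covers 0:a
6(z) covers 4:z
7(z) covers 6:z
8(c) covers 7:z
9(a) covers 5:a
10(a) covers 9:a
floor of heap: 0:a, 1:z
completions by unplaced set U, small U first (add the entries for U minus each lowest piece of U):
  |U|=1: {8}:1  {10}:1
  |U|=2: {7,8}:1  {8,10}:2  {9,10}:1
  |U|=3: {5,9,10}:1  {6,7,8}:1  {7,8,10}:3  {8,9,10}:3
  |U|=4: {0,5,9,10}:1  {4,6,7,8}:1  {5,8,9,10}:4  {6,7,8,10}:4  {7,8,9,10}:6
  |U|=5: {0,5,8,9,10}:5  {3,4,6,7,8}:1  {4,6,7,8,10}:5  {5,7,8,9,10}:10  {6,7,8,9,10}:10
  |U|=6: {0,5,7,8,9,10}:15  {2,3,4,6,7,8}:1  {3,4,6,7,8,10}:6  {4,6,7,8,9,10}:15  {5,6,7,8,9,10}:20
  |U|=7: {0,5,6,7,8,9,10}:35  {1,2,3,4,6,7,8}:1  {2,3,4,6,7,8,10}:7  {3,4,6,7,8,9,10}:21  {4,5,6,7,8,9,10}:35
  |U|=8: {0,4,5,6,7,8,9,10}:70  {1,2,3,4,6,7,8,10}:8  {2,3,4,6,7,8,9,10}:28  {3,4,5,6,7,8,9,10}:56
  |U|=9: {0,3,4,5,6,7,8,9,10}:126  {1,2,3,4,6,7,8,9,10}:36  {2,3,4,5,6,7,8,9,10}:84
  start at 0(a): 120
  start at 1(z): 210
sum over floor = 330

330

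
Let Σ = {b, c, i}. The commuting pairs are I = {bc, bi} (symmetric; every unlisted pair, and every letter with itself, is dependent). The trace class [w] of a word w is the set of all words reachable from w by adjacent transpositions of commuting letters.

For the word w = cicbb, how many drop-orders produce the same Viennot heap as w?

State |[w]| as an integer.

10

0(c) covers ∅
1(i) covers 0:c
2(c) covers 1:i
3(b) covers ∅
4(b) covers 3:b
floor of heap: 0:c, 3:b
completions by unplaced set U, small U first (add the entries for U minus each lowest piece of U):
  |U|=1: {2}:1  {4}:1
  |U|=2: {1,2}:1  {2,4}:2  {3,4}:1
  |U|=3: {0,1,2}:1  {1,2,4}:3  {2,3,4}:3
  start at 0(c): 6
  start at 3(b): 4
sum over floor = 10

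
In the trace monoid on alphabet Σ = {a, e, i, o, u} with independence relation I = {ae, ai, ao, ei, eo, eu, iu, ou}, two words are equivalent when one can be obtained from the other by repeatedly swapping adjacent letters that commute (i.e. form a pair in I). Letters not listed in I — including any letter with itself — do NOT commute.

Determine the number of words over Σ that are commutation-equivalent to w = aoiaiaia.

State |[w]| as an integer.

70

0(a) covers ∅
1(o) covers ∅
2(i) covers 1:o
3(a) covers 0:a
4(i) covers 2:i
5(a) covers 3:a
6(i) covers 4:i
7(a) covers 5:a
floor of heap: 0:a, 1:o
completions by unplaced set U, small U first (add the entries for U minus each lowest piece of U):
  |U|=1: {6}:1  {7}:1
  |U|=2: {4,6}:1  {5,7}:1  {6,7}:2
  |U|=3: {2,4,6}:1  {3,5,7}:1  {4,6,7}:3  {5,6,7}:3
  |U|=4: {0,3,5,7}:1  {1,2,4,6}:1  {2,4,6,7}:4  {3,5,6,7}:4  {4,5,6,7}:6
  |U|=5: {0,3,5,6,7}:5  {1,2,4,6,7}:5  {2,4,5,6,7}:10  {3,4,5,6,7}:10
  |U|=6: {0,3,4,5,6,7}:15  {1,2,4,5,6,7}:15  {2,3,4,5,6,7}:20
  start at 0(a): 35
  start at 1(o): 35
sum over floor = 70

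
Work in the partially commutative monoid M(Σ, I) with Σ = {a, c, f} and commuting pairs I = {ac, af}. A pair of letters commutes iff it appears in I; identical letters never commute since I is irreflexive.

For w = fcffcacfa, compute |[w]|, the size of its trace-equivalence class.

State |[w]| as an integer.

36

0(f) covers ∅
1(c) covers 0:f
2(f) covers 1:c
3(f) covers 2:f
4(c) covers 3:f
5(a) covers ∅
6(c) covers 4:c
7(f) covers 6:c
8(a) covers 5:a
floor of heap: 0:f, 5:a
completions by unplaced set U, small U first (add the entries for U minus each lowest piece of U):
  |U|=1: {7}:1  {8}:1
  |U|=2: {5,8}:1  {6,7}:1  {7,8}:2
  |U|=3: {4,6,7}:1  {5,7,8}:3  {6,7,8}:3
  |U|=4: {3,4,6,7}:1  {4,6,7,8}:4  {5,6,7,8}:6
  |U|=5: {2,3,4,6,7}:1  {3,4,6,7,8}:5  {4,5,6,7,8}:10
  |U|=6: {1,2,3,4,6,7}:1  {2,3,4,6,7,8}:6  {3,4,5,6,7,8}:15
  |U|=7: {0,1,2,3,4,6,7}:1  {1,2,3,4,6,7,8}:7  {2,3,4,5,6,7,8}:21
  start at 0(f): 28
  start at 5(a): 8
sum over floor = 36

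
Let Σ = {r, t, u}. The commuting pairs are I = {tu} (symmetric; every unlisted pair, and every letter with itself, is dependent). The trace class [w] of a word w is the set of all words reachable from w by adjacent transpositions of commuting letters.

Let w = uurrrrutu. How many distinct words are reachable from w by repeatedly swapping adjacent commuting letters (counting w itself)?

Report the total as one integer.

3

piece 0:u — minimal
piece 1:u rests on {0:u}
piece 2:r rests on {1:u}
piece 3:r rests on {2:r}
piece 4:r rests on {3:r}
piece 5:r rests on {4:r}
piece 6:u rests on {5:r}
piece 7:t rests on {5:r}
piece 8:u rests on {6:u}
minimal pieces: {0:u}
ways to finish when only these pieces remain (= sum over removing one remaining piece with nothing left below it):
  1 left: {7}→1  {8}→1
  2 left: {6,8}→1  {7,8}→2
  3 left: {6,7,8}→3
  4 left: {5,6,7,8}→3
  5 left: {4,5,6,7,8}→3
  6 left: {3,4,5,6,7,8}→3
  7 left: {2,3,4,5,6,7,8}→3
  placing 0:u first → 3 extensions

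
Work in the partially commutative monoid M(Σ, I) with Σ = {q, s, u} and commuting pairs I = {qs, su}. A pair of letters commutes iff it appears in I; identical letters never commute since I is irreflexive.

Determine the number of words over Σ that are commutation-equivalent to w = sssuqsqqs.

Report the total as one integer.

drop 0:s onto floor
drop 1:s onto {0:s}
drop 2:s onto {1:s}
drop 3:u onto floor
drop 4:q onto {3:u}
drop 5:s onto {2:s}
drop 6:q onto {4:q}
drop 7:q onto {6:q}
drop 8:s onto {5:s}
ground layer = {0:s, 3:u}
drop-orders for the pieces not yet dropped (sum over which currently-grounded one goes next):
  1 to go: {7} 1  {8} 1
  2 to go: {5,8} 1  {6,7} 1  {7,8} 2
  3 to go: {2,5,8} 1  {4,6,7} 1  {5,7,8} 3  {6,7,8} 3
  4 to go: {1,2,5,8} 1  {2,5,7,8} 4  {3,4,6,7} 1  {4,6,7,8} 4  {5,6,7,8} 6
  5 to go: {0,1,2,5,8} 1  {1,2,5,7,8} 5  {2,5,6,7,8} 10  {3,4,6,7,8} 5  {4,5,6,7,8} 10
  6 to go: {0,1,2,5,7,8} 6  {1,2,5,6,7,8} 15  {2,4,5,6,7,8} 20  {3,4,5,6,7,8} 15
  7 to go: {0,1,2,5,6,7,8} 21  {1,2,4,5,6,7,8} 35  {2,3,4,5,6,7,8} 35
  if 0:s drops first: 70 orders
  if 3:u drops first: 56 orders
heap linearizations: 126

126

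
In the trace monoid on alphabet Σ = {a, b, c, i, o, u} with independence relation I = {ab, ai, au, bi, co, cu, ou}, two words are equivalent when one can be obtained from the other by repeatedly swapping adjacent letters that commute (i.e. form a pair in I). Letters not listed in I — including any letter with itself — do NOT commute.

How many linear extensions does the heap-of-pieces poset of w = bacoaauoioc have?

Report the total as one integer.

0(b) covers ∅
1(a) covers ∅
2(c) covers 0:b, 1:a
3(o) covers 0:b, 1:a
4(a) covers 2:c, 3:o
5(a) covers 4:a
6(u) covers 0:b
7(o) covers 5:a
8(i) covers 6:u, 7:o
9(o) covers 8:i
10(c) covers 8:i
floor of heap: 0:b, 1:a
completions by unplaced set U, small U first (add the entries for U minus each lowest piece of U):
  |U|=1: {9}:1  {10}:1
  |U|=2: {9,10}:2
  |U|=3: {8,9,10}:2
  |U|=4: {6,8,9,10}:2  {7,8,9,10}:2
  |U|=5: {5,7,8,9,10}:2  {6,7,8,9,10}:4
  |U|=6: {4,5,7,8,9,10}:2  {5,6,7,8,9,10}:6
  |U|=7: {2,4,5,7,8,9,10}:2  {3,4,5,7,8,9,10}:2  {4,5,6,7,8,9,10}:8
  |U|=8: {2,3,4,5,7,8,9,10}:4  {2,4,5,6,7,8,9,10}:10  {3,4,5,6,7,8,9,10}:10
  |U|=9: {1,2,3,4,5,7,8,9,10}:4  {2,3,4,5,6,7,8,9,10}:24
  start at 0(b): 28
  start at 1(a): 24
sum over floor = 52

52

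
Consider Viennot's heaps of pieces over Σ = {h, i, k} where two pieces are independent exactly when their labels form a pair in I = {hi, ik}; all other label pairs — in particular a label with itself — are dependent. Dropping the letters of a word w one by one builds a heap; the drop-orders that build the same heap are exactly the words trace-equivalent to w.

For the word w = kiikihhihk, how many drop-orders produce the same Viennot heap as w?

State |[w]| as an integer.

210

#0=k has no predecessor
#1=i has no predecessor
#2=i depends on [1:i]
#3=k depends on [0:k]
#4=i depends on [2:i]
#5=h depends on [3:k]
#6=h depends on [5:h]
#7=i depends on [4:i]
#8=h depends on [6:h]
#9=k depends on [8:h]
sources: [0:k, 1:i]
N(rest) = Σ N(rest − s) over sources s of rest; N(one piece) = 1:
  size 1 → [7]=1  [9]=1
  size 2 → [4,7]=1  [7,9]=2  [8,9]=1
  size 3 → [2,4,7]=1  [4,7,9]=3  [6,8,9]=1  [7,8,9]=3
  size 4 → [1,2,4,7]=1  [2,4,7,9]=4  [4,7,8,9]=6  [5,6,8,9]=1  [6,7,8,9]=4
  size 5 → [1,2,4,7,9]=5  [2,4,7,8,9]=10  [3,5,6,8,9]=1  [4,6,7,8,9]=10  [5,6,7,8,9]=5
  size 6 → [0,3,5,6,8,9]=1  [1,2,4,7,8,9]=15  [2,4,6,7,8,9]=20  [3,5,6,7,8,9]=6  [4,5,6,7,8,9]=15
  size 7 → [0,3,5,6,7,8,9]=7  [1,2,4,6,7,8,9]=35  [2,4,5,6,7,8,9]=35  [3,4,5,6,7,8,9]=21
  size 8 → [0,3,4,5,6,7,8,9]=28  [1,2,4,5,6,7,8,9]=70  [2,3,4,5,6,7,8,9]=56
  first=0(k) contributes 126
  first=1(i) contributes 84
|[w]| = 210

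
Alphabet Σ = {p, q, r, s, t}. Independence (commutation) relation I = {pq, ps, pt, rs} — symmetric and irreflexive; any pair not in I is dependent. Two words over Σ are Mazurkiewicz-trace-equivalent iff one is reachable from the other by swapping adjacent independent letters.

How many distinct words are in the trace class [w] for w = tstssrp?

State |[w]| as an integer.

6

piece 0:t — minimal
piece 1:s rests on {0:t}
piece 2:t rests on {1:s}
piece 3:s rests on {2:t}
piece 4:s rests on {3:s}
piece 5:r rests on {2:t}
piece 6:p rests on {5:r}
minimal pieces: {0:t}
ways to finish when only these pieces remain (= sum over removing one remaining piece with nothing left below it):
  1 left: {4}→1  {6}→1
  2 left: {3,4}→1  {4,6}→2  {5,6}→1
  3 left: {3,4,6}→3  {4,5,6}→3
  4 left: {3,4,5,6}→6
  5 left: {2,3,4,5,6}→6
  placing 0:t first → 6 extensions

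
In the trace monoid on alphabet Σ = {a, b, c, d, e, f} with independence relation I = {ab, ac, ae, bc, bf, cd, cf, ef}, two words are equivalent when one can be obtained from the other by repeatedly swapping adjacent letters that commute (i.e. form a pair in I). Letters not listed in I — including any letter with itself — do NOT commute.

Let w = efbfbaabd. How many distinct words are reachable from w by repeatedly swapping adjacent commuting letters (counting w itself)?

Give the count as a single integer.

0(e) covers ∅
1(f) covers ∅
2(b) covers 0:e
3(f) covers 1:f
4(b) covers 2:b
5(a) covers 3:f
6(a) covers 5:a
7(b) covers 4:b
8(d) covers 6:a, 7:b
floor of heap: 0:e, 1:f
completions by unplaced set U, small U first (add the entries for U minus each lowest piece of U):
  |U|=1: {8}:1
  |U|=2: {6,8}:1  {7,8}:1
  |U|=3: {4,7,8}:1  {5,6,8}:1  {6,7,8}:2
  |U|=4: {2,4,7,8}:1  {3,5,6,8}:1  {4,6,7,8}:3  {5,6,7,8}:3
  |U|=5: {0,2,4,7,8}:1  {1,3,5,6,8}:1  {2,4,6,7,8}:4  {3,5,6,7,8}:4  {4,5,6,7,8}:6
  |U|=6: {0,2,4,6,7,8}:5  {1,3,5,6,7,8}:5  {2,4,5,6,7,8}:10  {3,4,5,6,7,8}:10
  |U|=7: {0,2,4,5,6,7,8}:15  {1,3,4,5,6,7,8}:15  {2,3,4,5,6,7,8}:20
  start at 0(e): 35
  start at 1(f): 35
sum over floor = 70

70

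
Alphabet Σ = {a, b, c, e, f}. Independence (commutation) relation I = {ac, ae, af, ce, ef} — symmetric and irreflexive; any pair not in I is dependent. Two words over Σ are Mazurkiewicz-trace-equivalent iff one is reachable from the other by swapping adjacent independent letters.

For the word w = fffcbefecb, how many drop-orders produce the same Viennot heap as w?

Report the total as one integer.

6

#0=f has no predecessor
#1=f depends on [0:f]
#2=f depends on [1:f]
#3=c depends on [2:f]
#4=b depends on [3:c]
#5=e depends on [4:b]
#6=f depends on [4:b]
#7=e depends on [5:e]
#8=c depends on [6:f]
#9=b depends on [7:e, 8:c]
sources: [0:f]
N(rest) = Σ N(rest − s) over sources s of rest; N(one piece) = 1:
  size 1 → [9]=1
  size 2 → [7,9]=1  [8,9]=1
  size 3 → [5,7,9]=1  [6,8,9]=1  [7,8,9]=2
  size 4 → [5,7,8,9]=3  [6,7,8,9]=3
  size 5 → [5,6,7,8,9]=6
  size 6 → [4,5,6,7,8,9]=6
  size 7 → [3,4,5,6,7,8,9]=6
  size 8 → [2,3,4,5,6,7,8,9]=6
  first=0(f) contributes 6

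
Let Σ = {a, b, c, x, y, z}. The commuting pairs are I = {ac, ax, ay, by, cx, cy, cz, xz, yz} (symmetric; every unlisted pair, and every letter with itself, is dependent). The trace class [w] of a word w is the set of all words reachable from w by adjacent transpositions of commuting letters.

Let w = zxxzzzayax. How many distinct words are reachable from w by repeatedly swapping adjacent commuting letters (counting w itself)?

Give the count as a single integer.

0(z) covers ∅
1(x) covers ∅
2(x) covers 1:x
3(z) covers 0:z
4(z) covers 3:z
5(z) covers 4:z
6(a) covers 5:z
7(y) covers 2:x
8(a) covers 6:a
9(x) covers 7:y
floor of heap: 0:z, 1:x
completions by unplaced set U, small U first (add the entries for U minus each lowest piece of U):
  |U|=1: {8}:1  {9}:1
  |U|=2: {6,8}:1  {7,9}:1  {8,9}:2
  |U|=3: {2,7,9}:1  {5,6,8}:1  {6,8,9}:3  {7,8,9}:3
  |U|=4: {1,2,7,9}:1  {2,7,8,9}:4  {4,5,6,8}:1  {5,6,8,9}:4  {6,7,8,9}:6
  |U|=5: {1,2,7,8,9}:5  {2,6,7,8,9}:10  {3,4,5,6,8}:1  {4,5,6,8,9}:5  {5,6,7,8,9}:10
  |U|=6: {0,3,4,5,6,8}:1  {1,2,6,7,8,9}:15  {2,5,6,7,8,9}:20  {3,4,5,6,8,9}:6  {4,5,6,7,8,9}:15
  |U|=7: {0,3,4,5,6,8,9}:7  {1,2,5,6,7,8,9}:35  {2,4,5,6,7,8,9}:35  {3,4,5,6,7,8,9}:21
  |U|=8: {0,3,4,5,6,7,8,9}:28  {1,2,4,5,6,7,8,9}:70  {2,3,4,5,6,7,8,9}:56
  start at 0(z): 126
  start at 1(x): 84
sum over floor = 210

210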